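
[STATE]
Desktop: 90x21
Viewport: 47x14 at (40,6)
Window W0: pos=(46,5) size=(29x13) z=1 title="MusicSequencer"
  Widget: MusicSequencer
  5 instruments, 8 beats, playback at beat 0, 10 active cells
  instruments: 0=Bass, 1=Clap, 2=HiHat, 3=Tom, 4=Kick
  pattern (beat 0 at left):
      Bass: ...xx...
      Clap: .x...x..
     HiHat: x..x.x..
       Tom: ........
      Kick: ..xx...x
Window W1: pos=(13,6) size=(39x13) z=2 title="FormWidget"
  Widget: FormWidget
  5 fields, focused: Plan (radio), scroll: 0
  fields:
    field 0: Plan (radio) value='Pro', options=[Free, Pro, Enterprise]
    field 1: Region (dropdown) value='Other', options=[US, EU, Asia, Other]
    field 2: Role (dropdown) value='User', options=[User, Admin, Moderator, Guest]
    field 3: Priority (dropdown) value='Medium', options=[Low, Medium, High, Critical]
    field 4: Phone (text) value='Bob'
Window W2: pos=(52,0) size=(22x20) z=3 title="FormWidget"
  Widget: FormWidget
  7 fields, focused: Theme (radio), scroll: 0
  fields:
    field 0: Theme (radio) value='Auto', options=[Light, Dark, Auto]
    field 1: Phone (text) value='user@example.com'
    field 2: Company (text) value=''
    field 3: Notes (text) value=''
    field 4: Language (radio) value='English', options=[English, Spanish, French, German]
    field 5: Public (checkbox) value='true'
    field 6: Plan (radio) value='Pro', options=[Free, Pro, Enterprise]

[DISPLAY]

━━━━━━━━━━━┓┃  Notes:      [    ]┃┃            
           ┃┃  Language:   (●) En┃┨            
───────────┨┃  Public:     [x]   ┃┃            
) Pro  ( ) ┃┃  Plan:       ( ) Fr┃┃            
         ▼]┃┃                    ┃┃            
         ▼]┃┃                    ┃┃            
         ▼]┃┃                    ┃┃            
          ]┃┃                    ┃┃            
           ┃┃                    ┃┃            
           ┃┃                    ┃┃            
           ┃┃                    ┃┃            
           ┃┃                    ┃┛            
━━━━━━━━━━━┛┃                    ┃             
            ┗━━━━━━━━━━━━━━━━━━━━┛             


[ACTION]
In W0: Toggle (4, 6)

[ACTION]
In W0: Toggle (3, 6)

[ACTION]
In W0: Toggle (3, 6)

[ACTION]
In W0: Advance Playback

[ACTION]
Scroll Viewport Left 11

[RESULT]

━━━━━━━━━━━━━━━━━━━━━━┓┃  Notes:      [    ]┃┃ 
                      ┃┃  Language:   (●) En┃┨ 
──────────────────────┨┃  Public:     [x]   ┃┃ 
 ) Free  (●) Pro  ( ) ┃┃  Plan:       ( ) Fr┃┃ 
Other               ▼]┃┃                    ┃┃ 
User                ▼]┃┃                    ┃┃ 
Medium              ▼]┃┃                    ┃┃ 
Bob                  ]┃┃                    ┃┃ 
                      ┃┃                    ┃┃ 
                      ┃┃                    ┃┃ 
                      ┃┃                    ┃┃ 
                      ┃┃                    ┃┛ 
━━━━━━━━━━━━━━━━━━━━━━┛┃                    ┃  
                       ┗━━━━━━━━━━━━━━━━━━━━┛  


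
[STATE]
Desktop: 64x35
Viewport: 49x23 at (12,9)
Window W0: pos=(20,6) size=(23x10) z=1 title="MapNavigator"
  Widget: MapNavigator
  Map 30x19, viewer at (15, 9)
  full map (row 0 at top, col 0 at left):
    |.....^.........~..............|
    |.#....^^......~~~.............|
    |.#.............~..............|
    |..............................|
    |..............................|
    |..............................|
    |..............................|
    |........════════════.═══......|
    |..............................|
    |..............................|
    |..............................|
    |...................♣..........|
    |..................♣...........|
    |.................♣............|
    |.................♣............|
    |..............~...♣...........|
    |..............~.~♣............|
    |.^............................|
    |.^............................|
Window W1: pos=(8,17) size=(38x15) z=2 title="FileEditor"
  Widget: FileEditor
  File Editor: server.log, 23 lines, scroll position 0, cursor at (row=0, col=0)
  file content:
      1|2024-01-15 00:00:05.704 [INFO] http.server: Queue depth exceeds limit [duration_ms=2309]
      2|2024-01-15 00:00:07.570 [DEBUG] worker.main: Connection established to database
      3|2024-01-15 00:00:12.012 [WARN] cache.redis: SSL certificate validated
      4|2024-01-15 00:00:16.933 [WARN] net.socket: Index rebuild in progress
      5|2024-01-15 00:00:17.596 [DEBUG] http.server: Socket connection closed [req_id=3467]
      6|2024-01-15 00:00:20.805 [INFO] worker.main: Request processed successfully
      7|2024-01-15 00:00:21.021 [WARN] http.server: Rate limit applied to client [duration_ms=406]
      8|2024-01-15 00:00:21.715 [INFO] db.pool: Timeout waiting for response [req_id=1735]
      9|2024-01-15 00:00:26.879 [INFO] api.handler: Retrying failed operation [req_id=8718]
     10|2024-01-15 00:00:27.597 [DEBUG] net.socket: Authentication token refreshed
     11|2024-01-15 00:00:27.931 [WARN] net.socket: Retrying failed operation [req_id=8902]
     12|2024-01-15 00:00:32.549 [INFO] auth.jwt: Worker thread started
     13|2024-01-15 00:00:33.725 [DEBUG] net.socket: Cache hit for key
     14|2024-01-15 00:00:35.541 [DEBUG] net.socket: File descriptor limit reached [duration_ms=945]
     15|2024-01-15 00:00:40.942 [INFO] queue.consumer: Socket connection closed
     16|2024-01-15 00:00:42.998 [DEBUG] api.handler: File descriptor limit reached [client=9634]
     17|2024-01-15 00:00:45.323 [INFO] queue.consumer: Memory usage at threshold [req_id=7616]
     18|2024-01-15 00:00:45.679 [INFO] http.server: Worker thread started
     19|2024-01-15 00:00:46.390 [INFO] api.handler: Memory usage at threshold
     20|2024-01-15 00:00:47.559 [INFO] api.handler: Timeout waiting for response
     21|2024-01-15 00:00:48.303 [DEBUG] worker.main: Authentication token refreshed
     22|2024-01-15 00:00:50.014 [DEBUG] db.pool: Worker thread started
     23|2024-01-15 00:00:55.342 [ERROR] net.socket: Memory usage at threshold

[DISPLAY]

        ┃.....................┃                  
        ┃...════════════.═══..┃                  
        ┃.....................┃                  
        ┃..........@..........┃                  
        ┃.....................┃                  
        ┃..............♣......┃                  
        ┗━━━━━━━━━━━━━━━━━━━━━┛                  
                                                 
━━━━━━━━━━━━━━━━━━━━━━━━━━━━━━━━━┓               
leEditor                         ┃               
─────────────────────────────────┨               
4-01-15 00:00:05.704 [INFO] http▲┃               
4-01-15 00:00:07.570 [DEBUG] wor█┃               
4-01-15 00:00:12.012 [WARN] cach░┃               
4-01-15 00:00:16.933 [WARN] net.░┃               
4-01-15 00:00:17.596 [DEBUG] htt░┃               
4-01-15 00:00:20.805 [INFO] work░┃               
4-01-15 00:00:21.021 [WARN] http░┃               
4-01-15 00:00:21.715 [INFO] db.p░┃               
4-01-15 00:00:26.879 [INFO] api.░┃               
4-01-15 00:00:27.597 [DEBUG] net░┃               
4-01-15 00:00:27.931 [WARN] net.▼┃               
━━━━━━━━━━━━━━━━━━━━━━━━━━━━━━━━━┛               


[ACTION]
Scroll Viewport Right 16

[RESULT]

     ┃.....................┃                     
     ┃...════════════.═══..┃                     
     ┃.....................┃                     
     ┃..........@..........┃                     
     ┃.....................┃                     
     ┃..............♣......┃                     
     ┗━━━━━━━━━━━━━━━━━━━━━┛                     
                                                 
━━━━━━━━━━━━━━━━━━━━━━━━━━━━━━┓                  
ditor                         ┃                  
──────────────────────────────┨                  
1-15 00:00:05.704 [INFO] http▲┃                  
1-15 00:00:07.570 [DEBUG] wor█┃                  
1-15 00:00:12.012 [WARN] cach░┃                  
1-15 00:00:16.933 [WARN] net.░┃                  
1-15 00:00:17.596 [DEBUG] htt░┃                  
1-15 00:00:20.805 [INFO] work░┃                  
1-15 00:00:21.021 [WARN] http░┃                  
1-15 00:00:21.715 [INFO] db.p░┃                  
1-15 00:00:26.879 [INFO] api.░┃                  
1-15 00:00:27.597 [DEBUG] net░┃                  
1-15 00:00:27.931 [WARN] net.▼┃                  
━━━━━━━━━━━━━━━━━━━━━━━━━━━━━━┛                  


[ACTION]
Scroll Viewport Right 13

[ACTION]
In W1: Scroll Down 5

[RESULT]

     ┃.....................┃                     
     ┃...════════════.═══..┃                     
     ┃.....................┃                     
     ┃..........@..........┃                     
     ┃.....................┃                     
     ┃..............♣......┃                     
     ┗━━━━━━━━━━━━━━━━━━━━━┛                     
                                                 
━━━━━━━━━━━━━━━━━━━━━━━━━━━━━━┓                  
ditor                         ┃                  
──────────────────────────────┨                  
1-15 00:00:20.805 [INFO] work▲┃                  
1-15 00:00:21.021 [WARN] http░┃                  
1-15 00:00:21.715 [INFO] db.p░┃                  
1-15 00:00:26.879 [INFO] api.░┃                  
1-15 00:00:27.597 [DEBUG] net█┃                  
1-15 00:00:27.931 [WARN] net.░┃                  
1-15 00:00:32.549 [INFO] auth░┃                  
1-15 00:00:33.725 [DEBUG] net░┃                  
1-15 00:00:35.541 [DEBUG] net░┃                  
1-15 00:00:40.942 [INFO] queu░┃                  
1-15 00:00:42.998 [DEBUG] api▼┃                  
━━━━━━━━━━━━━━━━━━━━━━━━━━━━━━┛                  


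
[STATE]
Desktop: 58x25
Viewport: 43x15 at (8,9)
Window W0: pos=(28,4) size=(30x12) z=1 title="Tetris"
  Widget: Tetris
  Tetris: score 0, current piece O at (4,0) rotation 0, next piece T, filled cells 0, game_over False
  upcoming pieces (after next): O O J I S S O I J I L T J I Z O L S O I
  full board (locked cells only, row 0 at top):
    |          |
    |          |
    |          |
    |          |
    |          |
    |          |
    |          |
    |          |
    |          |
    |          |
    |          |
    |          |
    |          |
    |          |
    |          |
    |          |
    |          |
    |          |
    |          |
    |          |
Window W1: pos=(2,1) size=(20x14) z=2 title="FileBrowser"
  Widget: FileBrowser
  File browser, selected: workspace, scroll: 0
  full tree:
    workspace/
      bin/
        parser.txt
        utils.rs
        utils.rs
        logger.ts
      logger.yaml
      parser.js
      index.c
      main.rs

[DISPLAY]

ain.rs       ┃      ┃          │▒▒▒        
             ┃      ┃          │           
             ┃      ┃          │           
             ┃      ┃          │           
             ┃      ┃          │Score:     
━━━━━━━━━━━━━┛      ┃          │0          
                    ┗━━━━━━━━━━━━━━━━━━━━━━
                                           
                                           
                                           
                                           
                                           
                                           
                                           
                                           


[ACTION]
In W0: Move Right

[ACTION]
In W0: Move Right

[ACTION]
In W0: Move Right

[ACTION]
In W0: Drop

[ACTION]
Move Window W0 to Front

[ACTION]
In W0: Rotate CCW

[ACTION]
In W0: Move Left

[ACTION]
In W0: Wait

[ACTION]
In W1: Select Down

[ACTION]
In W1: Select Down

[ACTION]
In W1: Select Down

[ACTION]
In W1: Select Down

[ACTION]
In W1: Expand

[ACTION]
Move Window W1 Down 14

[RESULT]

                    ┃          │▒▒▒        
                    ┃          │           
━━━━━━━━━━━━━┓      ┃          │           
Browser      ┃      ┃          │           
─────────────┨      ┃          │Score:     
 workspace/  ┃      ┃          │0          
+] bin/      ┃      ┗━━━━━━━━━━━━━━━━━━━━━━
ogger.yaml   ┃                             
arser.js     ┃                             
ndex.c       ┃                             
ain.rs       ┃                             
             ┃                             
             ┃                             
             ┃                             
             ┃                             


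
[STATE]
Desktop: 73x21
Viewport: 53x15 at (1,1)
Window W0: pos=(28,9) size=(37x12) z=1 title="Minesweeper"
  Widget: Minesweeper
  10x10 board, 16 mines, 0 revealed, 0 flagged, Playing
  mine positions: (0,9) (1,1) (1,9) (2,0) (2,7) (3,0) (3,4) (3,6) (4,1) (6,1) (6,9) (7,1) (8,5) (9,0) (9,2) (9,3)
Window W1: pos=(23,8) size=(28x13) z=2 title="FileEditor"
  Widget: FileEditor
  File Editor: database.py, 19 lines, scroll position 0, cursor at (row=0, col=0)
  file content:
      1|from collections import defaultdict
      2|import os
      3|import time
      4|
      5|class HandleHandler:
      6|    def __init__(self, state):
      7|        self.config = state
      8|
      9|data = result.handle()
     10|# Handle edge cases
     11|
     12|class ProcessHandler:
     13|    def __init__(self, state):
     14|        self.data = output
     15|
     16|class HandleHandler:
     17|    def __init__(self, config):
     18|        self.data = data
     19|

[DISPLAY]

                                                     
                                                     
                                                     
                                                     
                                                     
                                                     
                                                     
                      ┏━━━━━━━━━━━━━━━━━━━━━━━━━━┓   
                      ┃ FileEditor               ┃━━━
                      ┠──────────────────────────┨   
                      ┃█rom collections import d▲┃───
                      ┃import os                █┃   
                      ┃import time              ░┃   
                      ┃                         ░┃   
                      ┃class HandleHandler:     ░┃   


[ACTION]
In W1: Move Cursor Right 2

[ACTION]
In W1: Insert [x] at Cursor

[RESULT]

                                                     
                                                     
                                                     
                                                     
                                                     
                                                     
                                                     
                      ┏━━━━━━━━━━━━━━━━━━━━━━━━━━┓   
                      ┃ FileEditor               ┃━━━
                      ┠──────────────────────────┨   
                      ┃frx█m collections import ▲┃───
                      ┃import os                █┃   
                      ┃import time              ░┃   
                      ┃                         ░┃   
                      ┃class HandleHandler:     ░┃   


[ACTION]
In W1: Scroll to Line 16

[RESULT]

                                                     
                                                     
                                                     
                                                     
                                                     
                                                     
                                                     
                      ┏━━━━━━━━━━━━━━━━━━━━━━━━━━┓   
                      ┃ FileEditor               ┃━━━
                      ┠──────────────────────────┨   
                      ┃                         ▲┃───
                      ┃class ProcessHandler:    ░┃   
                      ┃    def __init__(self, st░┃   
                      ┃        self.data = outpu░┃   
                      ┃                         ░┃   


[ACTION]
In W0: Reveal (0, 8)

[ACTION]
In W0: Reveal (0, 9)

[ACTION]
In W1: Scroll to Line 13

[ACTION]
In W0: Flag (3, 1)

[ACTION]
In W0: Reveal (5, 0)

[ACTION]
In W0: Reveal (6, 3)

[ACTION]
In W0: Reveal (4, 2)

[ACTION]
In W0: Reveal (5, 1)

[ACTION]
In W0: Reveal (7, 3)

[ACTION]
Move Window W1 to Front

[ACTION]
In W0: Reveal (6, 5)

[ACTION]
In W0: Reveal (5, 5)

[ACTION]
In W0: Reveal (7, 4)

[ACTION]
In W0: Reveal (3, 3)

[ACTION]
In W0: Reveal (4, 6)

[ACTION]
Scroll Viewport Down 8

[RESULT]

                                                     
                                                     
                      ┏━━━━━━━━━━━━━━━━━━━━━━━━━━┓   
                      ┃ FileEditor               ┃━━━
                      ┠──────────────────────────┨   
                      ┃                         ▲┃───
                      ┃class ProcessHandler:    ░┃   
                      ┃    def __init__(self, st░┃   
                      ┃        self.data = outpu░┃   
                      ┃                         ░┃   
                      ┃class HandleHandler:     ░┃   
                      ┃    def __init__(self, co░┃   
                      ┃        self.data = data █┃   
                      ┃                         ▼┃   
                      ┗━━━━━━━━━━━━━━━━━━━━━━━━━━┛━━━


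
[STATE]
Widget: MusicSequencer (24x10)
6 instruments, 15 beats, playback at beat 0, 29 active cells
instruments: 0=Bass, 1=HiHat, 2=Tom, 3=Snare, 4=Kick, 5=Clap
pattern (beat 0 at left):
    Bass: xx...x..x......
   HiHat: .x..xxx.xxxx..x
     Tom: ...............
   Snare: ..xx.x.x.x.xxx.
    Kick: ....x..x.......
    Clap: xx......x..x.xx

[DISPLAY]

      ▼12345678901234   
  Bass██···█··█······   
 HiHat·█··███·████··█   
   Tom···············   
 Snare··██·█·█·█·███·   
  Kick····█··█·······   
  Clap██······█··█·██   
                        
                        
                        


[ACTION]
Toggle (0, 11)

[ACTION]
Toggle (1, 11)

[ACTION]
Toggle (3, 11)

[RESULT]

      ▼12345678901234   
  Bass██···█··█··█···   
 HiHat·█··███·███···█   
   Tom···············   
 Snare··██·█·█·█··██·   
  Kick····█··█·······   
  Clap██······█··█·██   
                        
                        
                        


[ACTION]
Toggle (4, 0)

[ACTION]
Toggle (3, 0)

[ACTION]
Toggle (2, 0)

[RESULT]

      ▼12345678901234   
  Bass██···█··█··█···   
 HiHat·█··███·███···█   
   Tom█··············   
 Snare█·██·█·█·█··██·   
  Kick█···█··█·······   
  Clap██······█··█·██   
                        
                        
                        


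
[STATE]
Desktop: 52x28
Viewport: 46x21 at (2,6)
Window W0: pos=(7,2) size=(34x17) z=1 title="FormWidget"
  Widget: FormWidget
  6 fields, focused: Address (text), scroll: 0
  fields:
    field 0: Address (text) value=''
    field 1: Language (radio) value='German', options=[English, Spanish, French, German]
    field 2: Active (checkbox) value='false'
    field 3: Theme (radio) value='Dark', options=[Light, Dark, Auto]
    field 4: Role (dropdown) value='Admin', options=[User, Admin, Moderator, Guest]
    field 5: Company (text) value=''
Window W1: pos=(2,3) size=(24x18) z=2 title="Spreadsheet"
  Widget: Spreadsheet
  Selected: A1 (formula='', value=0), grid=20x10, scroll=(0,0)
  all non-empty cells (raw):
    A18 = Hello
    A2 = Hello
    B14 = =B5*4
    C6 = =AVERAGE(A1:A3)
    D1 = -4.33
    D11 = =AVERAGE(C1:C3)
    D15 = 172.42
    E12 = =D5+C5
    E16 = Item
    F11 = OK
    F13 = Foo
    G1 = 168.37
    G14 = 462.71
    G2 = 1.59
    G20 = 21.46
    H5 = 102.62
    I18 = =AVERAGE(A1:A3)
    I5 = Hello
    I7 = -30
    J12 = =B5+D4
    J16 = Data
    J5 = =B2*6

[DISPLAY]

┃A1:                   ┃English  ( ) S┃       
┃       A       B      ┃              ┃       
┃----------------------┃Light  (●) Dar┃       
┃  1      [0]       0  ┃in          ▼]┃       
┃  2 Hello          0  ┃             ]┃       
┃  3        0       0  ┃              ┃       
┃  4        0       0  ┃              ┃       
┃  5        0       0  ┃              ┃       
┃  6        0       0  ┃              ┃       
┃  7        0       0  ┃              ┃       
┃  8        0       0  ┃              ┃       
┃  9        0       0  ┃              ┃       
┃ 10        0       0  ┃━━━━━━━━━━━━━━┛       
┃ 11        0       0  ┃                      
┗━━━━━━━━━━━━━━━━━━━━━━┛                      
                                              
                                              
                                              
                                              
                                              
                                              


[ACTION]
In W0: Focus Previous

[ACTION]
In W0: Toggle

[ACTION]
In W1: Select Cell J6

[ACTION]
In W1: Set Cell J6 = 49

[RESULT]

┃J6: 49                ┃English  ( ) S┃       
┃       A       B      ┃              ┃       
┃----------------------┃Light  (●) Dar┃       
┃  1        0       0  ┃in          ▼]┃       
┃  2 Hello          0  ┃             ]┃       
┃  3        0       0  ┃              ┃       
┃  4        0       0  ┃              ┃       
┃  5        0       0  ┃              ┃       
┃  6        0       0  ┃              ┃       
┃  7        0       0  ┃              ┃       
┃  8        0       0  ┃              ┃       
┃  9        0       0  ┃              ┃       
┃ 10        0       0  ┃━━━━━━━━━━━━━━┛       
┃ 11        0       0  ┃                      
┗━━━━━━━━━━━━━━━━━━━━━━┛                      
                                              
                                              
                                              
                                              
                                              
                                              


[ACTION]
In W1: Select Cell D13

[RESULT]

┃D13:                  ┃English  ( ) S┃       
┃       A       B      ┃              ┃       
┃----------------------┃Light  (●) Dar┃       
┃  1        0       0  ┃in          ▼]┃       
┃  2 Hello          0  ┃             ]┃       
┃  3        0       0  ┃              ┃       
┃  4        0       0  ┃              ┃       
┃  5        0       0  ┃              ┃       
┃  6        0       0  ┃              ┃       
┃  7        0       0  ┃              ┃       
┃  8        0       0  ┃              ┃       
┃  9        0       0  ┃              ┃       
┃ 10        0       0  ┃━━━━━━━━━━━━━━┛       
┃ 11        0       0  ┃                      
┗━━━━━━━━━━━━━━━━━━━━━━┛                      
                                              
                                              
                                              
                                              
                                              
                                              


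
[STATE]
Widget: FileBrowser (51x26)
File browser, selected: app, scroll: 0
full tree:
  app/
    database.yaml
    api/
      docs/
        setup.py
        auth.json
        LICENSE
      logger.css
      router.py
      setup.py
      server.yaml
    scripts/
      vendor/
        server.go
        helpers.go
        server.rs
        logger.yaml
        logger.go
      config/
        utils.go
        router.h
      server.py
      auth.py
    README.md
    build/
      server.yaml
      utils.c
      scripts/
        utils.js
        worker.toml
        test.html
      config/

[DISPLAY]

> [-] app/                                         
    database.yaml                                  
    [+] api/                                       
    [+] scripts/                                   
    README.md                                      
    [+] build/                                     
                                                   
                                                   
                                                   
                                                   
                                                   
                                                   
                                                   
                                                   
                                                   
                                                   
                                                   
                                                   
                                                   
                                                   
                                                   
                                                   
                                                   
                                                   
                                                   
                                                   


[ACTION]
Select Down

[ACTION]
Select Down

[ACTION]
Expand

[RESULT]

  [-] app/                                         
    database.yaml                                  
  > [-] api/                                       
      [+] docs/                                    
      logger.css                                   
      router.py                                    
      setup.py                                     
      server.yaml                                  
    [+] scripts/                                   
    README.md                                      
    [+] build/                                     
                                                   
                                                   
                                                   
                                                   
                                                   
                                                   
                                                   
                                                   
                                                   
                                                   
                                                   
                                                   
                                                   
                                                   
                                                   


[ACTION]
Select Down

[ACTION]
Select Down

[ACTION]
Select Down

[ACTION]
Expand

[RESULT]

  [-] app/                                         
    database.yaml                                  
    [-] api/                                       
      [+] docs/                                    
      logger.css                                   
    > router.py                                    
      setup.py                                     
      server.yaml                                  
    [+] scripts/                                   
    README.md                                      
    [+] build/                                     
                                                   
                                                   
                                                   
                                                   
                                                   
                                                   
                                                   
                                                   
                                                   
                                                   
                                                   
                                                   
                                                   
                                                   
                                                   


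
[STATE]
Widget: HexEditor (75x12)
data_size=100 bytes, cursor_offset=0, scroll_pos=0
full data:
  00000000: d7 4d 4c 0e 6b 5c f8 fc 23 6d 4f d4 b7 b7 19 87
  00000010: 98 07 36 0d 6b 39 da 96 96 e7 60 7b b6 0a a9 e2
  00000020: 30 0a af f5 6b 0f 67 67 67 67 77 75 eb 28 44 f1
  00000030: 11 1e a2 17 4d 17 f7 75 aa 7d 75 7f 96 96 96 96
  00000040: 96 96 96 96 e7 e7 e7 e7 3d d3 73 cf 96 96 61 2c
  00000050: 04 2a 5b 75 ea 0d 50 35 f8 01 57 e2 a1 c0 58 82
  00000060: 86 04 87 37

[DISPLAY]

00000000  D7 4d 4c 0e 6b 5c f8 fc  23 6d 4f d4 b7 b7 19 87  |.ML.k\..#mO...
00000010  98 07 36 0d 6b 39 da 96  96 e7 60 7b b6 0a a9 e2  |..6.k9....`{..
00000020  30 0a af f5 6b 0f 67 67  67 67 77 75 eb 28 44 f1  |0...k.ggggwu.(
00000030  11 1e a2 17 4d 17 f7 75  aa 7d 75 7f 96 96 96 96  |....M..u.}u...
00000040  96 96 96 96 e7 e7 e7 e7  3d d3 73 cf 96 96 61 2c  |........=.s...
00000050  04 2a 5b 75 ea 0d 50 35  f8 01 57 e2 a1 c0 58 82  |.*[u..P5..W...
00000060  86 04 87 37                                       |...7          
                                                                           
                                                                           
                                                                           
                                                                           
                                                                           


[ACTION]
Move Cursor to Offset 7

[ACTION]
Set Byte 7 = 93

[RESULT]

00000000  d7 4d 4c 0e 6b 5c f8 93  23 6d 4f d4 b7 b7 19 87  |.ML.k\..#mO...
00000010  98 07 36 0d 6b 39 da 96  96 e7 60 7b b6 0a a9 e2  |..6.k9....`{..
00000020  30 0a af f5 6b 0f 67 67  67 67 77 75 eb 28 44 f1  |0...k.ggggwu.(
00000030  11 1e a2 17 4d 17 f7 75  aa 7d 75 7f 96 96 96 96  |....M..u.}u...
00000040  96 96 96 96 e7 e7 e7 e7  3d d3 73 cf 96 96 61 2c  |........=.s...
00000050  04 2a 5b 75 ea 0d 50 35  f8 01 57 e2 a1 c0 58 82  |.*[u..P5..W...
00000060  86 04 87 37                                       |...7          
                                                                           
                                                                           
                                                                           
                                                                           
                                                                           


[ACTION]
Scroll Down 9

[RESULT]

00000060  86 04 87 37                                       |...7          
                                                                           
                                                                           
                                                                           
                                                                           
                                                                           
                                                                           
                                                                           
                                                                           
                                                                           
                                                                           
                                                                           


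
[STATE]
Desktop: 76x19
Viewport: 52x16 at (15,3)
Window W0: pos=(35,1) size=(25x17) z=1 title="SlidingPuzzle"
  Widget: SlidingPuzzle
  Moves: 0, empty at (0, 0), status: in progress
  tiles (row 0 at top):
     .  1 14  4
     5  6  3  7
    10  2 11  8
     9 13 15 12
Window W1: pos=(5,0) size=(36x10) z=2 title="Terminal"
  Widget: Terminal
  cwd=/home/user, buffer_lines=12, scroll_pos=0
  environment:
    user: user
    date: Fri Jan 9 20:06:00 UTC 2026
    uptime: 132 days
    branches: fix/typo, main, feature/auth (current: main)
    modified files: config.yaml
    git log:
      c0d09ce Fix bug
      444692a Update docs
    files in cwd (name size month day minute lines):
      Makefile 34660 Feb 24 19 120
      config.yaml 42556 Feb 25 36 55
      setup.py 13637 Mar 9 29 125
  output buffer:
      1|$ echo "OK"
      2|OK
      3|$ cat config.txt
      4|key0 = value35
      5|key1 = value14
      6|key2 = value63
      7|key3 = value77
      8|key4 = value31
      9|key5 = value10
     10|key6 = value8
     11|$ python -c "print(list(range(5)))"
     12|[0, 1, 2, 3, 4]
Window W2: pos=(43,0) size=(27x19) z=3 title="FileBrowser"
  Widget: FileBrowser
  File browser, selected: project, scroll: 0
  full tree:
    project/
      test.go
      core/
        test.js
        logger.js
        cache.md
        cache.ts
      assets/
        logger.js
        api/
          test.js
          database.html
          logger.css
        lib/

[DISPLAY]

K"                       ┃──┃> [-] project/         
                         ┃┬─┃    test.go            
fig.txt                  ┃│ ┃    [+] core/          
lue35                    ┃┼─┃    [+] assets/        
lue14                    ┃│ ┃                       
lue63                    ┃┼─┃                       
━━━━━━━━━━━━━━━━━━━━━━━━━┛│ ┃                       
                    ┃├────┼─┃                       
                    ┃│  9 │ ┃                       
                    ┃└────┴─┃                       
                    ┃Moves: ┃                       
                    ┃       ┃                       
                    ┃       ┃                       
                    ┃       ┃                       
                    ┗━━━━━━━┃                       
                            ┗━━━━━━━━━━━━━━━━━━━━━━━


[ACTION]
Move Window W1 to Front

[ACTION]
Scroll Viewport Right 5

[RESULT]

                    ┃──┃> [-] project/           ┃  
                    ┃┬─┃    test.go              ┃  
xt                  ┃│ ┃    [+] core/            ┃  
                    ┃┼─┃    [+] assets/          ┃  
                    ┃│ ┃                         ┃  
                    ┃┼─┃                         ┃  
━━━━━━━━━━━━━━━━━━━━┛│ ┃                         ┃  
               ┃├────┼─┃                         ┃  
               ┃│  9 │ ┃                         ┃  
               ┃└────┴─┃                         ┃  
               ┃Moves: ┃                         ┃  
               ┃       ┃                         ┃  
               ┃       ┃                         ┃  
               ┃       ┃                         ┃  
               ┗━━━━━━━┃                         ┃  
                       ┗━━━━━━━━━━━━━━━━━━━━━━━━━┛  


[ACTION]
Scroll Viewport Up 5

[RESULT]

━━━━━━━━━━━━━━━━━━━━┓  ┏━━━━━━━━━━━━━━━━━━━━━━━━━┓  
                    ┃━━┃ FileBrowser             ┃  
────────────────────┨in┠─────────────────────────┨  
                    ┃──┃> [-] project/           ┃  
                    ┃┬─┃    test.go              ┃  
xt                  ┃│ ┃    [+] core/            ┃  
                    ┃┼─┃    [+] assets/          ┃  
                    ┃│ ┃                         ┃  
                    ┃┼─┃                         ┃  
━━━━━━━━━━━━━━━━━━━━┛│ ┃                         ┃  
               ┃├────┼─┃                         ┃  
               ┃│  9 │ ┃                         ┃  
               ┃└────┴─┃                         ┃  
               ┃Moves: ┃                         ┃  
               ┃       ┃                         ┃  
               ┃       ┃                         ┃  


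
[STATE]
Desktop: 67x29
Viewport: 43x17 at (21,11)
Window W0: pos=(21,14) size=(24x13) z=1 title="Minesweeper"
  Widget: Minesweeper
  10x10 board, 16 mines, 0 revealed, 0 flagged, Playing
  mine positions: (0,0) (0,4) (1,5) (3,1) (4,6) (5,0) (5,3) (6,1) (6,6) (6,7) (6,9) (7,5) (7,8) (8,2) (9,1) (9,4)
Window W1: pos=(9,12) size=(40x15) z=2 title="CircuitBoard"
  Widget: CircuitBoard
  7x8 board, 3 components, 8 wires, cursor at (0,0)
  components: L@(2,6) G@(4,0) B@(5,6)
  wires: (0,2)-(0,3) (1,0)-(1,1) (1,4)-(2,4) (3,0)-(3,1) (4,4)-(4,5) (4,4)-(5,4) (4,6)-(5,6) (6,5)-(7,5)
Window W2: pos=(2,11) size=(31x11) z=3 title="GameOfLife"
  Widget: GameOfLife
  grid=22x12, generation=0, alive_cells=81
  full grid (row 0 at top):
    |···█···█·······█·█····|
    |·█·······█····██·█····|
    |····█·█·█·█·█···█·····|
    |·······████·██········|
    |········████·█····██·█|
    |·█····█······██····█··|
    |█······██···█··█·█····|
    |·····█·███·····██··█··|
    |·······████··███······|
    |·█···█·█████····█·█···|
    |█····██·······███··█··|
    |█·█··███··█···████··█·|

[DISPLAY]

━━━━━━━━━━━┓                               
           ┃━━━━━━━━━━━━━━━┓               
───────────┨               ┃               
           ┃───────────────┨               
····       ┃               ┃               
██·█       ┃               ┃               
·█··       ┃               ┃               
····       ┃               ┃               
·█··       ┃               ┃               
····       ┃     L         ┃               
━━━━━━━━━━━┛               ┃               
                           ┃               
                           ┃               
         · ─ ·   ·         ┃               
         │       │         ┃               
━━━━━━━━━━━━━━━━━━━━━━━━━━━┛               
                                           


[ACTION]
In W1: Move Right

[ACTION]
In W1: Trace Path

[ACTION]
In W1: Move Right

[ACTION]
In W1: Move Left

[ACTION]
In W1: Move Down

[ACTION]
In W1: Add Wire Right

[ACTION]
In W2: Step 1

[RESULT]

━━━━━━━━━━━┓                               
           ┃━━━━━━━━━━━━━━━┓               
───────────┨               ┃               
           ┃───────────────┨               
····       ┃               ┃               
███·       ┃               ┃               
·██·       ┃               ┃               
█···       ┃               ┃               
····       ┃               ┃               
····       ┃     L         ┃               
━━━━━━━━━━━┛               ┃               
                           ┃               
                           ┃               
         · ─ ·   ·         ┃               
         │       │         ┃               
━━━━━━━━━━━━━━━━━━━━━━━━━━━┛               
                                           
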